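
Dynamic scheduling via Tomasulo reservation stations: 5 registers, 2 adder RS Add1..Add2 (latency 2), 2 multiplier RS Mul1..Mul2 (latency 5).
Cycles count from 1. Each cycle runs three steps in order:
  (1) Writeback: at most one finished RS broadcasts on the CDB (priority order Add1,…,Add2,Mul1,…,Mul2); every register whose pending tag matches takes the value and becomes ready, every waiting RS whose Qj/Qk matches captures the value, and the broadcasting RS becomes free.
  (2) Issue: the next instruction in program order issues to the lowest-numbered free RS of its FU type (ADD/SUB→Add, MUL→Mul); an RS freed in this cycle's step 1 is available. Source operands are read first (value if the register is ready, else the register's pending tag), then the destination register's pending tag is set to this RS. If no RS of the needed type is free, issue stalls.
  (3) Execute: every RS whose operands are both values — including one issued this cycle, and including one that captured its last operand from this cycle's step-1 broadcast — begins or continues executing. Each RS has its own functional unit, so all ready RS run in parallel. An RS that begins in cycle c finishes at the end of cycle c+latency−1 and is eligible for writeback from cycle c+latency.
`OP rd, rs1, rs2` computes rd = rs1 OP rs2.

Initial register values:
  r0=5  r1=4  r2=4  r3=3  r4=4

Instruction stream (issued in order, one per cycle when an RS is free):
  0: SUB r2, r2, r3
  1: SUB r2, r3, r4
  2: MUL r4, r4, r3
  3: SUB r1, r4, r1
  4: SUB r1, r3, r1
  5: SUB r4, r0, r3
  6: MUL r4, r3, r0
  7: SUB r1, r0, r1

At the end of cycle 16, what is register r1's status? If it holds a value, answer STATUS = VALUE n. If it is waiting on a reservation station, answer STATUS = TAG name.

STATUS = VALUE 10

  c1: issue SUB r2<-Add1  regs: r0:5,r1:4,r2:Add1,r3:3,r4:4
  c2: issue SUB r2<-Add2  regs: r0:5,r1:4,r2:Add2,r3:3,r4:4
  c3: CDB Add1=1; issue MUL r4<-Mul1  regs: r0:5,r1:4,r2:Add2,r3:3,r4:Mul1
  c4: CDB Add2=-1; issue SUB r1<-Add1  regs: r0:5,r1:Add1,r2:-1,r3:3,r4:Mul1
  c5: issue SUB r1<-Add2  regs: r0:5,r1:Add2,r2:-1,r3:3,r4:Mul1
  c6: stall  regs: r0:5,r1:Add2,r2:-1,r3:3,r4:Mul1
  c7: stall  regs: r0:5,r1:Add2,r2:-1,r3:3,r4:Mul1
  c8: CDB Mul1=12; stall  regs: r0:5,r1:Add2,r2:-1,r3:3,r4:12
  c9: stall  regs: r0:5,r1:Add2,r2:-1,r3:3,r4:12
  c10: CDB Add1=8; issue SUB r4<-Add1  regs: r0:5,r1:Add2,r2:-1,r3:3,r4:Add1
  c11: issue MUL r4<-Mul1  regs: r0:5,r1:Add2,r2:-1,r3:3,r4:Mul1
  c12: CDB Add1=2; issue SUB r1<-Add1  regs: r0:5,r1:Add1,r2:-1,r3:3,r4:Mul1
  c13: CDB Add2=-5  regs: r0:5,r1:Add1,r2:-1,r3:3,r4:Mul1
  c14: -  regs: r0:5,r1:Add1,r2:-1,r3:3,r4:Mul1
  c15: CDB Add1=10  regs: r0:5,r1:10,r2:-1,r3:3,r4:Mul1
  c16: CDB Mul1=15  regs: r0:5,r1:10,r2:-1,r3:3,r4:15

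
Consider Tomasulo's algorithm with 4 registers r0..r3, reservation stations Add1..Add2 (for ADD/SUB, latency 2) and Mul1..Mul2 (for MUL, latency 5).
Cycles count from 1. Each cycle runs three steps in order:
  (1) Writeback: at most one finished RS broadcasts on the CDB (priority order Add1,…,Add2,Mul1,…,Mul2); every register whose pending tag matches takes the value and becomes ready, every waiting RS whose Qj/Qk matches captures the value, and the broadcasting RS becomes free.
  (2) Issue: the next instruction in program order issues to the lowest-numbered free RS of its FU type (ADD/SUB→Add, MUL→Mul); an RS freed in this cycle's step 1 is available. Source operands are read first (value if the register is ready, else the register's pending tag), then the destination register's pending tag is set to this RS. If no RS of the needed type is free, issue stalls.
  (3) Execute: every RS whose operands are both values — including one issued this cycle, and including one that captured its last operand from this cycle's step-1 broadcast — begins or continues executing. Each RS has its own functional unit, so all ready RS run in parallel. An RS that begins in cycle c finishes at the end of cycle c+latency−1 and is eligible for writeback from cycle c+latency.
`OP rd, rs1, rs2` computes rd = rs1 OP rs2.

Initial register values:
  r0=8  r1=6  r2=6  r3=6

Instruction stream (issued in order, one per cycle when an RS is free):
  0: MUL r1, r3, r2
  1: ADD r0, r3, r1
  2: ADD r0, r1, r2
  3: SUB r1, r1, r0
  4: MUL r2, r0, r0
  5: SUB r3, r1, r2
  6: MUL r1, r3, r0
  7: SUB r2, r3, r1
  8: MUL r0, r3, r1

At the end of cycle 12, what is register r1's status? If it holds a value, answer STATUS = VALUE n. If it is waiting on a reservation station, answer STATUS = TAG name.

cycle 1: issue MUL r1<-Mul1 // r0:8,r1:Mul1,r2:6,r3:6
cycle 2: issue ADD r0<-Add1 // r0:Add1,r1:Mul1,r2:6,r3:6
cycle 3: issue ADD r0<-Add2 // r0:Add2,r1:Mul1,r2:6,r3:6
cycle 4: stall // r0:Add2,r1:Mul1,r2:6,r3:6
cycle 5: stall // r0:Add2,r1:Mul1,r2:6,r3:6
cycle 6: CDB Mul1=36; stall // r0:Add2,r1:36,r2:6,r3:6
cycle 7: stall // r0:Add2,r1:36,r2:6,r3:6
cycle 8: CDB Add1=42; issue SUB r1<-Add1 // r0:Add2,r1:Add1,r2:6,r3:6
cycle 9: CDB Add2=42; issue MUL r2<-Mul1 // r0:42,r1:Add1,r2:Mul1,r3:6
cycle 10: issue SUB r3<-Add2 // r0:42,r1:Add1,r2:Mul1,r3:Add2
cycle 11: CDB Add1=-6; issue MUL r1<-Mul2 // r0:42,r1:Mul2,r2:Mul1,r3:Add2
cycle 12: issue SUB r2<-Add1 // r0:42,r1:Mul2,r2:Add1,r3:Add2

STATUS = TAG Mul2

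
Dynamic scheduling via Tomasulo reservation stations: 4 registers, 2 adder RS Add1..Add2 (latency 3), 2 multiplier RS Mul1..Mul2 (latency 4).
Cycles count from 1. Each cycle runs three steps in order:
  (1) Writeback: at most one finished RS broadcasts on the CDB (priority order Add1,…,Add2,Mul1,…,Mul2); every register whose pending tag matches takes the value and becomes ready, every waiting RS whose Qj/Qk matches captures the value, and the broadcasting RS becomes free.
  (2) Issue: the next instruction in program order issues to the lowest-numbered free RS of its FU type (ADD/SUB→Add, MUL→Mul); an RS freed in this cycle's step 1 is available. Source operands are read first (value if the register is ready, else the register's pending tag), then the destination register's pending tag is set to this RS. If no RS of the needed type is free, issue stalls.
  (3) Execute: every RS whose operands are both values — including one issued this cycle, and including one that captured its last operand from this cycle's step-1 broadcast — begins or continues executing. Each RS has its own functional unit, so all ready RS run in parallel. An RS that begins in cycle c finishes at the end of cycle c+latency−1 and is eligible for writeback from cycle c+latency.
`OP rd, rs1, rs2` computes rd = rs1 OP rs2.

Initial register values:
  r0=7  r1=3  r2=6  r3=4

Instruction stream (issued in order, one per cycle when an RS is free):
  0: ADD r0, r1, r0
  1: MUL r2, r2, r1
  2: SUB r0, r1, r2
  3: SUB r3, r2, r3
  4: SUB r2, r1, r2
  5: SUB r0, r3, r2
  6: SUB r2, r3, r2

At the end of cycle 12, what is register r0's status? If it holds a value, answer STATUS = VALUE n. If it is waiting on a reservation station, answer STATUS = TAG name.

c1: issue ADD r0<-Add1 | r0:Add1,r1:3,r2:6,r3:4
c2: issue MUL r2<-Mul1 | r0:Add1,r1:3,r2:Mul1,r3:4
c3: issue SUB r0<-Add2 | r0:Add2,r1:3,r2:Mul1,r3:4
c4: CDB Add1=10; issue SUB r3<-Add1 | r0:Add2,r1:3,r2:Mul1,r3:Add1
c5: stall | r0:Add2,r1:3,r2:Mul1,r3:Add1
c6: CDB Mul1=18; stall | r0:Add2,r1:3,r2:18,r3:Add1
c7: stall | r0:Add2,r1:3,r2:18,r3:Add1
c8: stall | r0:Add2,r1:3,r2:18,r3:Add1
c9: CDB Add1=14; issue SUB r2<-Add1 | r0:Add2,r1:3,r2:Add1,r3:14
c10: CDB Add2=-15; issue SUB r0<-Add2 | r0:Add2,r1:3,r2:Add1,r3:14
c11: stall | r0:Add2,r1:3,r2:Add1,r3:14
c12: CDB Add1=-15; issue SUB r2<-Add1 | r0:Add2,r1:3,r2:Add1,r3:14

STATUS = TAG Add2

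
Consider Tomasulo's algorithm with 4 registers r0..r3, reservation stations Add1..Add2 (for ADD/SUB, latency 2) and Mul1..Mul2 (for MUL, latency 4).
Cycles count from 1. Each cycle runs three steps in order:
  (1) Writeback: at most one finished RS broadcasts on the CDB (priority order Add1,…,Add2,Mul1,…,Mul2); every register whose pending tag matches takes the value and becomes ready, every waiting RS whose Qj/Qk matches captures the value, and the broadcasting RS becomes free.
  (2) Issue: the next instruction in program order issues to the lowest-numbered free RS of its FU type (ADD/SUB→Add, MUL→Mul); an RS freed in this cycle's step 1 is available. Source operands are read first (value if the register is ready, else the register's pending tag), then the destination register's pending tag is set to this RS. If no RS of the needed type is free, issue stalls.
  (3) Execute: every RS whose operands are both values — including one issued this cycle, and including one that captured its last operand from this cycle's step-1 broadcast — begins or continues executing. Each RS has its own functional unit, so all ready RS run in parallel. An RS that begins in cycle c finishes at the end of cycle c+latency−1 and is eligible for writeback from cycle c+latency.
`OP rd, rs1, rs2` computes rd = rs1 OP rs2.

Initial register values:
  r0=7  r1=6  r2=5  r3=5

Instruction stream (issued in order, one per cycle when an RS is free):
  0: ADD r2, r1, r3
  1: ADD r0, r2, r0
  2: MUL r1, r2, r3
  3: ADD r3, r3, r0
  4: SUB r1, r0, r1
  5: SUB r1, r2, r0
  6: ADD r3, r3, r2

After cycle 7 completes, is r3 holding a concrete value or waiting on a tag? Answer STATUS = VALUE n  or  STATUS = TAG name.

STATUS = VALUE 23

c1: issue ADD r2<-Add1 | r0:7,r1:6,r2:Add1,r3:5
c2: issue ADD r0<-Add2 | r0:Add2,r1:6,r2:Add1,r3:5
c3: CDB Add1=11; issue MUL r1<-Mul1 | r0:Add2,r1:Mul1,r2:11,r3:5
c4: issue ADD r3<-Add1 | r0:Add2,r1:Mul1,r2:11,r3:Add1
c5: CDB Add2=18; issue SUB r1<-Add2 | r0:18,r1:Add2,r2:11,r3:Add1
c6: stall | r0:18,r1:Add2,r2:11,r3:Add1
c7: CDB Add1=23; issue SUB r1<-Add1 | r0:18,r1:Add1,r2:11,r3:23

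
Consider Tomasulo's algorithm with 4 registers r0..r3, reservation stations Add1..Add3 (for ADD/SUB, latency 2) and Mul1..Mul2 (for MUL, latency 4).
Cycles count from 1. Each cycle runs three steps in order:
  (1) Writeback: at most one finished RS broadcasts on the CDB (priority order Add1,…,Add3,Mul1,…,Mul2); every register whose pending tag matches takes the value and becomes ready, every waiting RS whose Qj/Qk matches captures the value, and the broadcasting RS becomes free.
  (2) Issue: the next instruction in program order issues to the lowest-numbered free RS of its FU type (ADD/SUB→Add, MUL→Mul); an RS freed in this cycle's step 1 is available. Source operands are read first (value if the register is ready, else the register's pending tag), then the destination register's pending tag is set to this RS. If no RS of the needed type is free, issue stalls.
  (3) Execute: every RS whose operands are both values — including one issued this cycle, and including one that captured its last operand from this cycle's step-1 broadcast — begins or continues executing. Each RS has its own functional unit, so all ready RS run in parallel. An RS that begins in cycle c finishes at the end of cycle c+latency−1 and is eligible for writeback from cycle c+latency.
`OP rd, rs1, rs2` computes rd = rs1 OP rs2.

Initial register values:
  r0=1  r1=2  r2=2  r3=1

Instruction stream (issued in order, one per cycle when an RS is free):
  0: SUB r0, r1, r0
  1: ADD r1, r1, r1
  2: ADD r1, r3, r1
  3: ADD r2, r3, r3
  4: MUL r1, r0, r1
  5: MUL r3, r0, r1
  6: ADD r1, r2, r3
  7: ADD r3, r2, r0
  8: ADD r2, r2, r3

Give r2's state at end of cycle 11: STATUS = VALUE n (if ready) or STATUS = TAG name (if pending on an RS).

cycle 1: issue SUB r0<-Add1 // r0:Add1,r1:2,r2:2,r3:1
cycle 2: issue ADD r1<-Add2 // r0:Add1,r1:Add2,r2:2,r3:1
cycle 3: CDB Add1=1; issue ADD r1<-Add1 // r0:1,r1:Add1,r2:2,r3:1
cycle 4: CDB Add2=4; issue ADD r2<-Add2 // r0:1,r1:Add1,r2:Add2,r3:1
cycle 5: issue MUL r1<-Mul1 // r0:1,r1:Mul1,r2:Add2,r3:1
cycle 6: CDB Add1=5; issue MUL r3<-Mul2 // r0:1,r1:Mul1,r2:Add2,r3:Mul2
cycle 7: CDB Add2=2; issue ADD r1<-Add1 // r0:1,r1:Add1,r2:2,r3:Mul2
cycle 8: issue ADD r3<-Add2 // r0:1,r1:Add1,r2:2,r3:Add2
cycle 9: issue ADD r2<-Add3 // r0:1,r1:Add1,r2:Add3,r3:Add2
cycle 10: CDB Add2=3 // r0:1,r1:Add1,r2:Add3,r3:3
cycle 11: CDB Mul1=5 // r0:1,r1:Add1,r2:Add3,r3:3

STATUS = TAG Add3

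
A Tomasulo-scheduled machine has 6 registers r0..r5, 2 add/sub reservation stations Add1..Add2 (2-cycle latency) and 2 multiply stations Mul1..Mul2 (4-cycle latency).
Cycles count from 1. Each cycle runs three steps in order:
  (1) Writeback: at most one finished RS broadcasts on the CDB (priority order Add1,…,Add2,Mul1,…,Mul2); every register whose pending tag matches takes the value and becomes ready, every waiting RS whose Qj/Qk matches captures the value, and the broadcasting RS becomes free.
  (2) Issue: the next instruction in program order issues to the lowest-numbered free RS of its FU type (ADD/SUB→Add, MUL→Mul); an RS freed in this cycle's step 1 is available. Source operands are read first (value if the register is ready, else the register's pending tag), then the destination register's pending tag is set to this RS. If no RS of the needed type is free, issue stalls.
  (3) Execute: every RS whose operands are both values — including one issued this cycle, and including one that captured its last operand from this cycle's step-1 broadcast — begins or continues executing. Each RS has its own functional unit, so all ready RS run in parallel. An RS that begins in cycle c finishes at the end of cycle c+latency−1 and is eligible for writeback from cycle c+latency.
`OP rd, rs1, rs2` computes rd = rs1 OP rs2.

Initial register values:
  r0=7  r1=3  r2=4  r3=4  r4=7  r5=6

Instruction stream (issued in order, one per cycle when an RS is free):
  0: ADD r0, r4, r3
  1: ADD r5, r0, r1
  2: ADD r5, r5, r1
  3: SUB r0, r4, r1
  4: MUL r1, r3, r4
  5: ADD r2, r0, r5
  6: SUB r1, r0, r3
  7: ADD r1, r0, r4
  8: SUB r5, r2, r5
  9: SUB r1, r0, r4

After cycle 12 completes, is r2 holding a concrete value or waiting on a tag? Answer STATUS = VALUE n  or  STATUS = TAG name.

cycle 1: issue ADD r0<-Add1 // r0:Add1,r1:3,r2:4,r3:4,r4:7,r5:6
cycle 2: issue ADD r5<-Add2 // r0:Add1,r1:3,r2:4,r3:4,r4:7,r5:Add2
cycle 3: CDB Add1=11; issue ADD r5<-Add1 // r0:11,r1:3,r2:4,r3:4,r4:7,r5:Add1
cycle 4: stall // r0:11,r1:3,r2:4,r3:4,r4:7,r5:Add1
cycle 5: CDB Add2=14; issue SUB r0<-Add2 // r0:Add2,r1:3,r2:4,r3:4,r4:7,r5:Add1
cycle 6: issue MUL r1<-Mul1 // r0:Add2,r1:Mul1,r2:4,r3:4,r4:7,r5:Add1
cycle 7: CDB Add1=17; issue ADD r2<-Add1 // r0:Add2,r1:Mul1,r2:Add1,r3:4,r4:7,r5:17
cycle 8: CDB Add2=4; issue SUB r1<-Add2 // r0:4,r1:Add2,r2:Add1,r3:4,r4:7,r5:17
cycle 9: stall // r0:4,r1:Add2,r2:Add1,r3:4,r4:7,r5:17
cycle 10: CDB Add1=21; issue ADD r1<-Add1 // r0:4,r1:Add1,r2:21,r3:4,r4:7,r5:17
cycle 11: CDB Add2=0; issue SUB r5<-Add2 // r0:4,r1:Add1,r2:21,r3:4,r4:7,r5:Add2
cycle 12: CDB Add1=11; issue SUB r1<-Add1 // r0:4,r1:Add1,r2:21,r3:4,r4:7,r5:Add2

STATUS = VALUE 21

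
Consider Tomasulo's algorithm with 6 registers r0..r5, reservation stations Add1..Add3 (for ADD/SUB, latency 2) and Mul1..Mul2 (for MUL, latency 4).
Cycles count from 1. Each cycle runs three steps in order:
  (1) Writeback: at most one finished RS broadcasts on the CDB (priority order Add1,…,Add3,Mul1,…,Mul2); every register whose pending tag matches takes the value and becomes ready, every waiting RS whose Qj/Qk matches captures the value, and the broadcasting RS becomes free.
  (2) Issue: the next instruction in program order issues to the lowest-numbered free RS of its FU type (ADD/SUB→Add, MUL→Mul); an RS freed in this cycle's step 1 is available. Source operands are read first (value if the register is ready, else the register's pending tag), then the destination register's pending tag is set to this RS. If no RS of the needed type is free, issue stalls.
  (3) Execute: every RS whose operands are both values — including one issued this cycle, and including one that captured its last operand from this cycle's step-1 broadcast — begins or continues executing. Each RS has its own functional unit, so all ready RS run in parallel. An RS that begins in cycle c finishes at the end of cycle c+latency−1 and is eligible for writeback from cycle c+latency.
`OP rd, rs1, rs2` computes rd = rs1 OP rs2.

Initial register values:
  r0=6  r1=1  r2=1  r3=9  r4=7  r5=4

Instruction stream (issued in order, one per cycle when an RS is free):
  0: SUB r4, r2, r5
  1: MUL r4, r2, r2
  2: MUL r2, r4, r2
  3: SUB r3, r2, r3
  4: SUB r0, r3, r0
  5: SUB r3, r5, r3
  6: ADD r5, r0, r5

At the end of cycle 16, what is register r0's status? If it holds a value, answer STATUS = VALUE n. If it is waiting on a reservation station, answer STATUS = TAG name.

STATUS = VALUE -14

  c1: issue SUB r4<-Add1  regs: r0:6,r1:1,r2:1,r3:9,r4:Add1,r5:4
  c2: issue MUL r4<-Mul1  regs: r0:6,r1:1,r2:1,r3:9,r4:Mul1,r5:4
  c3: CDB Add1=-3; issue MUL r2<-Mul2  regs: r0:6,r1:1,r2:Mul2,r3:9,r4:Mul1,r5:4
  c4: issue SUB r3<-Add1  regs: r0:6,r1:1,r2:Mul2,r3:Add1,r4:Mul1,r5:4
  c5: issue SUB r0<-Add2  regs: r0:Add2,r1:1,r2:Mul2,r3:Add1,r4:Mul1,r5:4
  c6: CDB Mul1=1; issue SUB r3<-Add3  regs: r0:Add2,r1:1,r2:Mul2,r3:Add3,r4:1,r5:4
  c7: stall  regs: r0:Add2,r1:1,r2:Mul2,r3:Add3,r4:1,r5:4
  c8: stall  regs: r0:Add2,r1:1,r2:Mul2,r3:Add3,r4:1,r5:4
  c9: stall  regs: r0:Add2,r1:1,r2:Mul2,r3:Add3,r4:1,r5:4
  c10: CDB Mul2=1; stall  regs: r0:Add2,r1:1,r2:1,r3:Add3,r4:1,r5:4
  c11: stall  regs: r0:Add2,r1:1,r2:1,r3:Add3,r4:1,r5:4
  c12: CDB Add1=-8; issue ADD r5<-Add1  regs: r0:Add2,r1:1,r2:1,r3:Add3,r4:1,r5:Add1
  c13: -  regs: r0:Add2,r1:1,r2:1,r3:Add3,r4:1,r5:Add1
  c14: CDB Add2=-14  regs: r0:-14,r1:1,r2:1,r3:Add3,r4:1,r5:Add1
  c15: CDB Add3=12  regs: r0:-14,r1:1,r2:1,r3:12,r4:1,r5:Add1
  c16: CDB Add1=-10  regs: r0:-14,r1:1,r2:1,r3:12,r4:1,r5:-10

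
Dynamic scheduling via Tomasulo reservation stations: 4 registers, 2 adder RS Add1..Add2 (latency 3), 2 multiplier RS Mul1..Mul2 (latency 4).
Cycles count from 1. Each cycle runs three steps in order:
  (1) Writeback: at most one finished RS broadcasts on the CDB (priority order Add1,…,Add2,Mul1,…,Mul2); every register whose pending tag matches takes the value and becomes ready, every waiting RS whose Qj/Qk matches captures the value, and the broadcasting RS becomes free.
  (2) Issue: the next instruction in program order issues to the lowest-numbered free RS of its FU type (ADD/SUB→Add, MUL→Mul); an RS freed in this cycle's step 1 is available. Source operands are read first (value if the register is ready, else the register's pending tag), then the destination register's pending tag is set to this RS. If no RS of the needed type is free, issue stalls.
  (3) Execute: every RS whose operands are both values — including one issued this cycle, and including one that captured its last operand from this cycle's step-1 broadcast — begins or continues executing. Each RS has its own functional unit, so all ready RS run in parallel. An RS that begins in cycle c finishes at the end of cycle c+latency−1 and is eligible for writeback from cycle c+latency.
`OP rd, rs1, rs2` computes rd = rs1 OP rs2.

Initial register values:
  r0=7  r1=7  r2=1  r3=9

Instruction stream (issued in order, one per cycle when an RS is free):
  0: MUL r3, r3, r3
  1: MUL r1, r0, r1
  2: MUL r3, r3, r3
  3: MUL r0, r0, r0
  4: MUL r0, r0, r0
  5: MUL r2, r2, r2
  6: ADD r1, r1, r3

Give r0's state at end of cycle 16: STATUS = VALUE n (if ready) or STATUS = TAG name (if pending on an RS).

STATUS = VALUE 2401

cycle 1: issue MUL r3<-Mul1 // r0:7,r1:7,r2:1,r3:Mul1
cycle 2: issue MUL r1<-Mul2 // r0:7,r1:Mul2,r2:1,r3:Mul1
cycle 3: stall // r0:7,r1:Mul2,r2:1,r3:Mul1
cycle 4: stall // r0:7,r1:Mul2,r2:1,r3:Mul1
cycle 5: CDB Mul1=81; issue MUL r3<-Mul1 // r0:7,r1:Mul2,r2:1,r3:Mul1
cycle 6: CDB Mul2=49; issue MUL r0<-Mul2 // r0:Mul2,r1:49,r2:1,r3:Mul1
cycle 7: stall // r0:Mul2,r1:49,r2:1,r3:Mul1
cycle 8: stall // r0:Mul2,r1:49,r2:1,r3:Mul1
cycle 9: CDB Mul1=6561; issue MUL r0<-Mul1 // r0:Mul1,r1:49,r2:1,r3:6561
cycle 10: CDB Mul2=49; issue MUL r2<-Mul2 // r0:Mul1,r1:49,r2:Mul2,r3:6561
cycle 11: issue ADD r1<-Add1 // r0:Mul1,r1:Add1,r2:Mul2,r3:6561
cycle 12: - // r0:Mul1,r1:Add1,r2:Mul2,r3:6561
cycle 13: - // r0:Mul1,r1:Add1,r2:Mul2,r3:6561
cycle 14: CDB Add1=6610 // r0:Mul1,r1:6610,r2:Mul2,r3:6561
cycle 15: CDB Mul1=2401 // r0:2401,r1:6610,r2:Mul2,r3:6561
cycle 16: CDB Mul2=1 // r0:2401,r1:6610,r2:1,r3:6561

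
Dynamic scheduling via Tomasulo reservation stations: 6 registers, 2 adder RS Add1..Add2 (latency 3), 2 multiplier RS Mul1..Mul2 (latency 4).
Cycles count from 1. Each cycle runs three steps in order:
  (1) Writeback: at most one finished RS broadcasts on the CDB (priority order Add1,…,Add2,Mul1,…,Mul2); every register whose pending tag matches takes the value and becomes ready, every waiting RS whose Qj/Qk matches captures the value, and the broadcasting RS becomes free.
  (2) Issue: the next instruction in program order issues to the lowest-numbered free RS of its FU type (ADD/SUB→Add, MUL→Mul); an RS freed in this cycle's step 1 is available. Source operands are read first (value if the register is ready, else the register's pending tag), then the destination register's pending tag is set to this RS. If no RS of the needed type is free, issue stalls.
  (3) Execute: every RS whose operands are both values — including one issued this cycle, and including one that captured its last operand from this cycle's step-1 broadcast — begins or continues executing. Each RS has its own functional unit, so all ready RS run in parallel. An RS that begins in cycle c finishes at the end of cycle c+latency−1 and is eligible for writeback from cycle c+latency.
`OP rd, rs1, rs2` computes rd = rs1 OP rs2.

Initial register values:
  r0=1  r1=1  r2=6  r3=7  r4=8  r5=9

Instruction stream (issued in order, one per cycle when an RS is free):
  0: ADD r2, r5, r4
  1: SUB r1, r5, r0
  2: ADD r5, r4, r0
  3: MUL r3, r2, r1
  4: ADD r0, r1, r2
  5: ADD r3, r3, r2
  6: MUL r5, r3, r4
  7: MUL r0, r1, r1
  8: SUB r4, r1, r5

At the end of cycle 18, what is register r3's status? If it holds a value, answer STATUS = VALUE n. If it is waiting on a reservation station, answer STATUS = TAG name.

STATUS = VALUE 153

cycle 1: issue ADD r2<-Add1 // r0:1,r1:1,r2:Add1,r3:7,r4:8,r5:9
cycle 2: issue SUB r1<-Add2 // r0:1,r1:Add2,r2:Add1,r3:7,r4:8,r5:9
cycle 3: stall // r0:1,r1:Add2,r2:Add1,r3:7,r4:8,r5:9
cycle 4: CDB Add1=17; issue ADD r5<-Add1 // r0:1,r1:Add2,r2:17,r3:7,r4:8,r5:Add1
cycle 5: CDB Add2=8; issue MUL r3<-Mul1 // r0:1,r1:8,r2:17,r3:Mul1,r4:8,r5:Add1
cycle 6: issue ADD r0<-Add2 // r0:Add2,r1:8,r2:17,r3:Mul1,r4:8,r5:Add1
cycle 7: CDB Add1=9; issue ADD r3<-Add1 // r0:Add2,r1:8,r2:17,r3:Add1,r4:8,r5:9
cycle 8: issue MUL r5<-Mul2 // r0:Add2,r1:8,r2:17,r3:Add1,r4:8,r5:Mul2
cycle 9: CDB Add2=25; stall // r0:25,r1:8,r2:17,r3:Add1,r4:8,r5:Mul2
cycle 10: CDB Mul1=136; issue MUL r0<-Mul1 // r0:Mul1,r1:8,r2:17,r3:Add1,r4:8,r5:Mul2
cycle 11: issue SUB r4<-Add2 // r0:Mul1,r1:8,r2:17,r3:Add1,r4:Add2,r5:Mul2
cycle 12: - // r0:Mul1,r1:8,r2:17,r3:Add1,r4:Add2,r5:Mul2
cycle 13: CDB Add1=153 // r0:Mul1,r1:8,r2:17,r3:153,r4:Add2,r5:Mul2
cycle 14: CDB Mul1=64 // r0:64,r1:8,r2:17,r3:153,r4:Add2,r5:Mul2
cycle 15: - // r0:64,r1:8,r2:17,r3:153,r4:Add2,r5:Mul2
cycle 16: - // r0:64,r1:8,r2:17,r3:153,r4:Add2,r5:Mul2
cycle 17: CDB Mul2=1224 // r0:64,r1:8,r2:17,r3:153,r4:Add2,r5:1224
cycle 18: - // r0:64,r1:8,r2:17,r3:153,r4:Add2,r5:1224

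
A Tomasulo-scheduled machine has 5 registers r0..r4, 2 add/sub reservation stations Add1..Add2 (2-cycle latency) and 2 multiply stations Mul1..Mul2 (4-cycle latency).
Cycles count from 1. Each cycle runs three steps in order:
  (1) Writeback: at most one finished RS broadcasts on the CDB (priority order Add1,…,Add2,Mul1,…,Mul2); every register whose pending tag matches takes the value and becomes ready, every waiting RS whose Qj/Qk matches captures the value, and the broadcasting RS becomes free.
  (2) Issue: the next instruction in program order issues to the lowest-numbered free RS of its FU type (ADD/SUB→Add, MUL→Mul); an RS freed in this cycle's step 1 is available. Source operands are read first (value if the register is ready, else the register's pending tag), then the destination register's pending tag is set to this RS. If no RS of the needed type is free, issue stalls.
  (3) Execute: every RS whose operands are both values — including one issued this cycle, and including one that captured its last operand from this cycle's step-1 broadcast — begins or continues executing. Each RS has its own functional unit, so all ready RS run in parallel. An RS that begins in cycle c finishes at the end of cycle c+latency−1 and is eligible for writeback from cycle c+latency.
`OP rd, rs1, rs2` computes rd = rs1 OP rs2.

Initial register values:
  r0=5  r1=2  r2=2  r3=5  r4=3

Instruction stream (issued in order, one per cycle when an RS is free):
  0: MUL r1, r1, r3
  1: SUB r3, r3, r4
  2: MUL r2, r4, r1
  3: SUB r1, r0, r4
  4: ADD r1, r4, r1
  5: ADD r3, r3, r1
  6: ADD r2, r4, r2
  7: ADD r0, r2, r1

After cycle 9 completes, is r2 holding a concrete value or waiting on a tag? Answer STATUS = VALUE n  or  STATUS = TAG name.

  c1: issue MUL r1<-Mul1  regs: r0:5,r1:Mul1,r2:2,r3:5,r4:3
  c2: issue SUB r3<-Add1  regs: r0:5,r1:Mul1,r2:2,r3:Add1,r4:3
  c3: issue MUL r2<-Mul2  regs: r0:5,r1:Mul1,r2:Mul2,r3:Add1,r4:3
  c4: CDB Add1=2; issue SUB r1<-Add1  regs: r0:5,r1:Add1,r2:Mul2,r3:2,r4:3
  c5: CDB Mul1=10; issue ADD r1<-Add2  regs: r0:5,r1:Add2,r2:Mul2,r3:2,r4:3
  c6: CDB Add1=2; issue ADD r3<-Add1  regs: r0:5,r1:Add2,r2:Mul2,r3:Add1,r4:3
  c7: stall  regs: r0:5,r1:Add2,r2:Mul2,r3:Add1,r4:3
  c8: CDB Add2=5; issue ADD r2<-Add2  regs: r0:5,r1:5,r2:Add2,r3:Add1,r4:3
  c9: CDB Mul2=30; stall  regs: r0:5,r1:5,r2:Add2,r3:Add1,r4:3

STATUS = TAG Add2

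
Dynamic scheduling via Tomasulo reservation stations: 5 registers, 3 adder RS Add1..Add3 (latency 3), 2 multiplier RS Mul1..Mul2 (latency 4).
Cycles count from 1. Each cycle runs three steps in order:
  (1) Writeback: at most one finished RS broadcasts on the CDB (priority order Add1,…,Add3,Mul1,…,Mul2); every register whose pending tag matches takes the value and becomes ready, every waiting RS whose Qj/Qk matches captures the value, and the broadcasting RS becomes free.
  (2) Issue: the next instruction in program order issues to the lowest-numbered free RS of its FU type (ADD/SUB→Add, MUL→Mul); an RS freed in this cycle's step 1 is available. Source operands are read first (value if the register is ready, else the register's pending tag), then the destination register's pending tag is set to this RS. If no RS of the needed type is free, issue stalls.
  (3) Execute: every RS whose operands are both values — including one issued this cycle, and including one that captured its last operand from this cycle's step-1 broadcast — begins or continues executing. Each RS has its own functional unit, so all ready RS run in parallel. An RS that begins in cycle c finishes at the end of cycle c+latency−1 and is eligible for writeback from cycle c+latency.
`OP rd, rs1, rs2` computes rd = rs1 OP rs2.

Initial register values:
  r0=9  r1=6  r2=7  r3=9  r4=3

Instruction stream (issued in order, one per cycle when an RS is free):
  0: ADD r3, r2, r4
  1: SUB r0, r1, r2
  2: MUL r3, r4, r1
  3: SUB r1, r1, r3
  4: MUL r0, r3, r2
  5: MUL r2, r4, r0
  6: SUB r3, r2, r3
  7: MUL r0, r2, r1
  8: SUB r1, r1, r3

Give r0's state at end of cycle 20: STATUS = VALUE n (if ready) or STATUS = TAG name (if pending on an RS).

cycle 1: issue ADD r3<-Add1 // r0:9,r1:6,r2:7,r3:Add1,r4:3
cycle 2: issue SUB r0<-Add2 // r0:Add2,r1:6,r2:7,r3:Add1,r4:3
cycle 3: issue MUL r3<-Mul1 // r0:Add2,r1:6,r2:7,r3:Mul1,r4:3
cycle 4: CDB Add1=10; issue SUB r1<-Add1 // r0:Add2,r1:Add1,r2:7,r3:Mul1,r4:3
cycle 5: CDB Add2=-1; issue MUL r0<-Mul2 // r0:Mul2,r1:Add1,r2:7,r3:Mul1,r4:3
cycle 6: stall // r0:Mul2,r1:Add1,r2:7,r3:Mul1,r4:3
cycle 7: CDB Mul1=18; issue MUL r2<-Mul1 // r0:Mul2,r1:Add1,r2:Mul1,r3:18,r4:3
cycle 8: issue SUB r3<-Add2 // r0:Mul2,r1:Add1,r2:Mul1,r3:Add2,r4:3
cycle 9: stall // r0:Mul2,r1:Add1,r2:Mul1,r3:Add2,r4:3
cycle 10: CDB Add1=-12; stall // r0:Mul2,r1:-12,r2:Mul1,r3:Add2,r4:3
cycle 11: CDB Mul2=126; issue MUL r0<-Mul2 // r0:Mul2,r1:-12,r2:Mul1,r3:Add2,r4:3
cycle 12: issue SUB r1<-Add1 // r0:Mul2,r1:Add1,r2:Mul1,r3:Add2,r4:3
cycle 13: - // r0:Mul2,r1:Add1,r2:Mul1,r3:Add2,r4:3
cycle 14: - // r0:Mul2,r1:Add1,r2:Mul1,r3:Add2,r4:3
cycle 15: CDB Mul1=378 // r0:Mul2,r1:Add1,r2:378,r3:Add2,r4:3
cycle 16: - // r0:Mul2,r1:Add1,r2:378,r3:Add2,r4:3
cycle 17: - // r0:Mul2,r1:Add1,r2:378,r3:Add2,r4:3
cycle 18: CDB Add2=360 // r0:Mul2,r1:Add1,r2:378,r3:360,r4:3
cycle 19: CDB Mul2=-4536 // r0:-4536,r1:Add1,r2:378,r3:360,r4:3
cycle 20: - // r0:-4536,r1:Add1,r2:378,r3:360,r4:3

STATUS = VALUE -4536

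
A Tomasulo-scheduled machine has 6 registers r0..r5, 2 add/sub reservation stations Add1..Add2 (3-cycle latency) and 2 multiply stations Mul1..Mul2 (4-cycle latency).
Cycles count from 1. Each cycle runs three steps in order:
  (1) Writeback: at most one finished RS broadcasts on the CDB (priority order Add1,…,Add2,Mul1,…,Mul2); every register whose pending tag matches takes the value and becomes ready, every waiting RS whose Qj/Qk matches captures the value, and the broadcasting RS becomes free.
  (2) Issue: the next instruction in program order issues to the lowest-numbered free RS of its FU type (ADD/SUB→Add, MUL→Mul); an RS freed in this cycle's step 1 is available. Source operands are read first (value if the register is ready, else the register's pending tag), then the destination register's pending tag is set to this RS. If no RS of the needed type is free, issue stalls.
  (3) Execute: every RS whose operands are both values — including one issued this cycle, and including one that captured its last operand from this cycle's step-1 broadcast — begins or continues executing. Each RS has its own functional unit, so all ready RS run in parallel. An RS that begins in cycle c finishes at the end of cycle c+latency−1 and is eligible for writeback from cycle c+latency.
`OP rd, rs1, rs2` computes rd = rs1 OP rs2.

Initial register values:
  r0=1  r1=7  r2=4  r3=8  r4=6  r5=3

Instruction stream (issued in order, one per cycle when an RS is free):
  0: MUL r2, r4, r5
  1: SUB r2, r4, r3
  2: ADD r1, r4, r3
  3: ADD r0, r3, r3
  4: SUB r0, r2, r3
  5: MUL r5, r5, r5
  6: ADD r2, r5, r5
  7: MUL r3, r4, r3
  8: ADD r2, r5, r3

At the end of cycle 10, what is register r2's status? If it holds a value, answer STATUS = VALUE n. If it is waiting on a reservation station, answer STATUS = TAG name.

STATUS = TAG Add2

  c1: issue MUL r2<-Mul1  regs: r0:1,r1:7,r2:Mul1,r3:8,r4:6,r5:3
  c2: issue SUB r2<-Add1  regs: r0:1,r1:7,r2:Add1,r3:8,r4:6,r5:3
  c3: issue ADD r1<-Add2  regs: r0:1,r1:Add2,r2:Add1,r3:8,r4:6,r5:3
  c4: stall  regs: r0:1,r1:Add2,r2:Add1,r3:8,r4:6,r5:3
  c5: CDB Add1=-2; issue ADD r0<-Add1  regs: r0:Add1,r1:Add2,r2:-2,r3:8,r4:6,r5:3
  c6: CDB Add2=14; issue SUB r0<-Add2  regs: r0:Add2,r1:14,r2:-2,r3:8,r4:6,r5:3
  c7: CDB Mul1=18; issue MUL r5<-Mul1  regs: r0:Add2,r1:14,r2:-2,r3:8,r4:6,r5:Mul1
  c8: CDB Add1=16; issue ADD r2<-Add1  regs: r0:Add2,r1:14,r2:Add1,r3:8,r4:6,r5:Mul1
  c9: CDB Add2=-10; issue MUL r3<-Mul2  regs: r0:-10,r1:14,r2:Add1,r3:Mul2,r4:6,r5:Mul1
  c10: issue ADD r2<-Add2  regs: r0:-10,r1:14,r2:Add2,r3:Mul2,r4:6,r5:Mul1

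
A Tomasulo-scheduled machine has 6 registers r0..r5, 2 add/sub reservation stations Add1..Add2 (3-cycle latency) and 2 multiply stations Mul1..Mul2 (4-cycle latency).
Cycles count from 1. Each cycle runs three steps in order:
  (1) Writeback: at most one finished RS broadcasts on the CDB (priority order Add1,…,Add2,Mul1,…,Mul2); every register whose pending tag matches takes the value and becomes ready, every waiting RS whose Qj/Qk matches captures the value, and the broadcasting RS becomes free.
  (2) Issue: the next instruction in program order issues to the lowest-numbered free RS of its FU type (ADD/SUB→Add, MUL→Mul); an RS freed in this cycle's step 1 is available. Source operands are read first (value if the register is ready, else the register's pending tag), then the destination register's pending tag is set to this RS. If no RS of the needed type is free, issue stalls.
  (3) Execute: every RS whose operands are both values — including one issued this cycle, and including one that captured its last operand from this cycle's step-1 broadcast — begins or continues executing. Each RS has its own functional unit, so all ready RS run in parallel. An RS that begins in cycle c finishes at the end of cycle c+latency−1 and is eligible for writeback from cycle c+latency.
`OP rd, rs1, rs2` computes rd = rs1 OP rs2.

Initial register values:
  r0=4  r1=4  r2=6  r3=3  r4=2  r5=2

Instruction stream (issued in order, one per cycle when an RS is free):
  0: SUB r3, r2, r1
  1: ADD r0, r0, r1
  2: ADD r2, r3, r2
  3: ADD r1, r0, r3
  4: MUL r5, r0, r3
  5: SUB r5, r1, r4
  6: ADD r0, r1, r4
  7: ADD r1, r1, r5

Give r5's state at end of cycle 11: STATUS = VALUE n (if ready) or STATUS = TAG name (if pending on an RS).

STATUS = VALUE 8

cycle 1: issue SUB r3<-Add1 // r0:4,r1:4,r2:6,r3:Add1,r4:2,r5:2
cycle 2: issue ADD r0<-Add2 // r0:Add2,r1:4,r2:6,r3:Add1,r4:2,r5:2
cycle 3: stall // r0:Add2,r1:4,r2:6,r3:Add1,r4:2,r5:2
cycle 4: CDB Add1=2; issue ADD r2<-Add1 // r0:Add2,r1:4,r2:Add1,r3:2,r4:2,r5:2
cycle 5: CDB Add2=8; issue ADD r1<-Add2 // r0:8,r1:Add2,r2:Add1,r3:2,r4:2,r5:2
cycle 6: issue MUL r5<-Mul1 // r0:8,r1:Add2,r2:Add1,r3:2,r4:2,r5:Mul1
cycle 7: CDB Add1=8; issue SUB r5<-Add1 // r0:8,r1:Add2,r2:8,r3:2,r4:2,r5:Add1
cycle 8: CDB Add2=10; issue ADD r0<-Add2 // r0:Add2,r1:10,r2:8,r3:2,r4:2,r5:Add1
cycle 9: stall // r0:Add2,r1:10,r2:8,r3:2,r4:2,r5:Add1
cycle 10: CDB Mul1=16; stall // r0:Add2,r1:10,r2:8,r3:2,r4:2,r5:Add1
cycle 11: CDB Add1=8; issue ADD r1<-Add1 // r0:Add2,r1:Add1,r2:8,r3:2,r4:2,r5:8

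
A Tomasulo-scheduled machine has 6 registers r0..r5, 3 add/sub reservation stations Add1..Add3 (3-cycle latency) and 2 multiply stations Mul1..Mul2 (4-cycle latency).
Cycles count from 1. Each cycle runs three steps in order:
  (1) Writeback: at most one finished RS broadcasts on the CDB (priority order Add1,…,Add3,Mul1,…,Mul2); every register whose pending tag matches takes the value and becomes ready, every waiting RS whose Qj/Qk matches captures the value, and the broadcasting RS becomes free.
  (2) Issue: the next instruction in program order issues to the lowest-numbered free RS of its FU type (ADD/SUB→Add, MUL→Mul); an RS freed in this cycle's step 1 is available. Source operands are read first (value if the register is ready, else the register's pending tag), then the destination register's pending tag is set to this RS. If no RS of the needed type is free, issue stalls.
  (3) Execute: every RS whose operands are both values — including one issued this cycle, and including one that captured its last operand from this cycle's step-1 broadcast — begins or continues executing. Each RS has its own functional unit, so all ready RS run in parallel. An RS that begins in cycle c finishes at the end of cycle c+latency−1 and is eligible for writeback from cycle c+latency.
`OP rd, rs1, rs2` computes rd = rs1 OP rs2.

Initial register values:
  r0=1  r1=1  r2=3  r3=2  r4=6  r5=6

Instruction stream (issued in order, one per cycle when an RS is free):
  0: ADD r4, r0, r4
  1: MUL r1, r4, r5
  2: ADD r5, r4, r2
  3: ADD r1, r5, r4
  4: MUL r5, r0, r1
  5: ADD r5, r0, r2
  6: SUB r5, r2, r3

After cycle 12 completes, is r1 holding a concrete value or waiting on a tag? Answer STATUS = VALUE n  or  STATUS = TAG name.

c1: issue ADD r4<-Add1 | r0:1,r1:1,r2:3,r3:2,r4:Add1,r5:6
c2: issue MUL r1<-Mul1 | r0:1,r1:Mul1,r2:3,r3:2,r4:Add1,r5:6
c3: issue ADD r5<-Add2 | r0:1,r1:Mul1,r2:3,r3:2,r4:Add1,r5:Add2
c4: CDB Add1=7; issue ADD r1<-Add1 | r0:1,r1:Add1,r2:3,r3:2,r4:7,r5:Add2
c5: issue MUL r5<-Mul2 | r0:1,r1:Add1,r2:3,r3:2,r4:7,r5:Mul2
c6: issue ADD r5<-Add3 | r0:1,r1:Add1,r2:3,r3:2,r4:7,r5:Add3
c7: CDB Add2=10; issue SUB r5<-Add2 | r0:1,r1:Add1,r2:3,r3:2,r4:7,r5:Add2
c8: CDB Mul1=42 | r0:1,r1:Add1,r2:3,r3:2,r4:7,r5:Add2
c9: CDB Add3=4 | r0:1,r1:Add1,r2:3,r3:2,r4:7,r5:Add2
c10: CDB Add1=17 | r0:1,r1:17,r2:3,r3:2,r4:7,r5:Add2
c11: CDB Add2=1 | r0:1,r1:17,r2:3,r3:2,r4:7,r5:1
c12: - | r0:1,r1:17,r2:3,r3:2,r4:7,r5:1

STATUS = VALUE 17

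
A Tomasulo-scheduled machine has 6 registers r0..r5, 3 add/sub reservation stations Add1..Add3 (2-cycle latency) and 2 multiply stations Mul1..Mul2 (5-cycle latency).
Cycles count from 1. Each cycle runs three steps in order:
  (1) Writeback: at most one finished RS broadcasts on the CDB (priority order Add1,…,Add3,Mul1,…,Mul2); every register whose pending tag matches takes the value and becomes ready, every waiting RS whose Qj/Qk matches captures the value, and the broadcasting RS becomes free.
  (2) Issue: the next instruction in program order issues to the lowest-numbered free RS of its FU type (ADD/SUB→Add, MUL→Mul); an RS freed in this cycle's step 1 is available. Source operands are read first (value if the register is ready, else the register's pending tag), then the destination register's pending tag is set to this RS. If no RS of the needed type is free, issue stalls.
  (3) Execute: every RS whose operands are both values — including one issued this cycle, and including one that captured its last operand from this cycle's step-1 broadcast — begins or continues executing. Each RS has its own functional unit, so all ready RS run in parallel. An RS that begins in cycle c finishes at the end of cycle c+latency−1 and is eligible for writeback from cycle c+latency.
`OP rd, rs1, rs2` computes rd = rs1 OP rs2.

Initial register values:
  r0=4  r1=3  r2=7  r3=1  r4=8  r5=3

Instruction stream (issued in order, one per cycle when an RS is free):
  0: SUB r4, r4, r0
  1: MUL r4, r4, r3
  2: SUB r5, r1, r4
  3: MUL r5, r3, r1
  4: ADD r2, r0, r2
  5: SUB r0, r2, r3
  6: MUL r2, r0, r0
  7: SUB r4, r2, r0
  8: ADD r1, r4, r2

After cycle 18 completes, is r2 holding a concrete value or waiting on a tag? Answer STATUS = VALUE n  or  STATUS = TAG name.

c1: issue SUB r4<-Add1 | r0:4,r1:3,r2:7,r3:1,r4:Add1,r5:3
c2: issue MUL r4<-Mul1 | r0:4,r1:3,r2:7,r3:1,r4:Mul1,r5:3
c3: CDB Add1=4; issue SUB r5<-Add1 | r0:4,r1:3,r2:7,r3:1,r4:Mul1,r5:Add1
c4: issue MUL r5<-Mul2 | r0:4,r1:3,r2:7,r3:1,r4:Mul1,r5:Mul2
c5: issue ADD r2<-Add2 | r0:4,r1:3,r2:Add2,r3:1,r4:Mul1,r5:Mul2
c6: issue SUB r0<-Add3 | r0:Add3,r1:3,r2:Add2,r3:1,r4:Mul1,r5:Mul2
c7: CDB Add2=11; stall | r0:Add3,r1:3,r2:11,r3:1,r4:Mul1,r5:Mul2
c8: CDB Mul1=4; issue MUL r2<-Mul1 | r0:Add3,r1:3,r2:Mul1,r3:1,r4:4,r5:Mul2
c9: CDB Add3=10; issue SUB r4<-Add2 | r0:10,r1:3,r2:Mul1,r3:1,r4:Add2,r5:Mul2
c10: CDB Add1=-1; issue ADD r1<-Add1 | r0:10,r1:Add1,r2:Mul1,r3:1,r4:Add2,r5:Mul2
c11: CDB Mul2=3 | r0:10,r1:Add1,r2:Mul1,r3:1,r4:Add2,r5:3
c12: - | r0:10,r1:Add1,r2:Mul1,r3:1,r4:Add2,r5:3
c13: - | r0:10,r1:Add1,r2:Mul1,r3:1,r4:Add2,r5:3
c14: CDB Mul1=100 | r0:10,r1:Add1,r2:100,r3:1,r4:Add2,r5:3
c15: - | r0:10,r1:Add1,r2:100,r3:1,r4:Add2,r5:3
c16: CDB Add2=90 | r0:10,r1:Add1,r2:100,r3:1,r4:90,r5:3
c17: - | r0:10,r1:Add1,r2:100,r3:1,r4:90,r5:3
c18: CDB Add1=190 | r0:10,r1:190,r2:100,r3:1,r4:90,r5:3

STATUS = VALUE 100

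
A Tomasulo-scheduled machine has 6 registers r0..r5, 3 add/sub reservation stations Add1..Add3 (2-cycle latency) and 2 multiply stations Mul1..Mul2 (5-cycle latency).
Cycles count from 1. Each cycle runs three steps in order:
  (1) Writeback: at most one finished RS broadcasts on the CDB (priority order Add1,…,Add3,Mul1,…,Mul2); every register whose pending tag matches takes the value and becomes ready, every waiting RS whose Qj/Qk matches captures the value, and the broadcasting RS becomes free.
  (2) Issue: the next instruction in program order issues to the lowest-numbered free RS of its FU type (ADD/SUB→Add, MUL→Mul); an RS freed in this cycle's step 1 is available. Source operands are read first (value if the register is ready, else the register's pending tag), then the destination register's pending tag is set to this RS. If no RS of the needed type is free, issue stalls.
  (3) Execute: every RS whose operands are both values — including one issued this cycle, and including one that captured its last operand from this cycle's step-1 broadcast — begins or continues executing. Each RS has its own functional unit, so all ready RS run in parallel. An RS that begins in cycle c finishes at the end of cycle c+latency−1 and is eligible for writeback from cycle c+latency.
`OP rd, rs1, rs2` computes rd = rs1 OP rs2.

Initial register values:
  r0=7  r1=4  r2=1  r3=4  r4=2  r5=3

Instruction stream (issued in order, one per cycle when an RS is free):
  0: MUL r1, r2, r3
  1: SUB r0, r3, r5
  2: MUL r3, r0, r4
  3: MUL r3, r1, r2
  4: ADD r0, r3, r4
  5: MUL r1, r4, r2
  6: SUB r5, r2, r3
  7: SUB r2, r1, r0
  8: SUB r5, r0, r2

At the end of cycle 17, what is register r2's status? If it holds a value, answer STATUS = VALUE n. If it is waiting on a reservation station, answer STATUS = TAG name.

STATUS = VALUE -4

cycle 1: issue MUL r1<-Mul1 // r0:7,r1:Mul1,r2:1,r3:4,r4:2,r5:3
cycle 2: issue SUB r0<-Add1 // r0:Add1,r1:Mul1,r2:1,r3:4,r4:2,r5:3
cycle 3: issue MUL r3<-Mul2 // r0:Add1,r1:Mul1,r2:1,r3:Mul2,r4:2,r5:3
cycle 4: CDB Add1=1; stall // r0:1,r1:Mul1,r2:1,r3:Mul2,r4:2,r5:3
cycle 5: stall // r0:1,r1:Mul1,r2:1,r3:Mul2,r4:2,r5:3
cycle 6: CDB Mul1=4; issue MUL r3<-Mul1 // r0:1,r1:4,r2:1,r3:Mul1,r4:2,r5:3
cycle 7: issue ADD r0<-Add1 // r0:Add1,r1:4,r2:1,r3:Mul1,r4:2,r5:3
cycle 8: stall // r0:Add1,r1:4,r2:1,r3:Mul1,r4:2,r5:3
cycle 9: CDB Mul2=2; issue MUL r1<-Mul2 // r0:Add1,r1:Mul2,r2:1,r3:Mul1,r4:2,r5:3
cycle 10: issue SUB r5<-Add2 // r0:Add1,r1:Mul2,r2:1,r3:Mul1,r4:2,r5:Add2
cycle 11: CDB Mul1=4; issue SUB r2<-Add3 // r0:Add1,r1:Mul2,r2:Add3,r3:4,r4:2,r5:Add2
cycle 12: stall // r0:Add1,r1:Mul2,r2:Add3,r3:4,r4:2,r5:Add2
cycle 13: CDB Add1=6; issue SUB r5<-Add1 // r0:6,r1:Mul2,r2:Add3,r3:4,r4:2,r5:Add1
cycle 14: CDB Add2=-3 // r0:6,r1:Mul2,r2:Add3,r3:4,r4:2,r5:Add1
cycle 15: CDB Mul2=2 // r0:6,r1:2,r2:Add3,r3:4,r4:2,r5:Add1
cycle 16: - // r0:6,r1:2,r2:Add3,r3:4,r4:2,r5:Add1
cycle 17: CDB Add3=-4 // r0:6,r1:2,r2:-4,r3:4,r4:2,r5:Add1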